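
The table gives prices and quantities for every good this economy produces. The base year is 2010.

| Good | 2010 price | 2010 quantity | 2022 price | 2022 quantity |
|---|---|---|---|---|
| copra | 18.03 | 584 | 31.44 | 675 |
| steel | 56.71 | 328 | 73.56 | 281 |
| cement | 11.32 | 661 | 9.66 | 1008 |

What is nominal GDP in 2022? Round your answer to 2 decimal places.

51629.64

Nominal GDP 2022 = Σ (p_2022 × q_2022) = 31.44·675 + 73.56·281 + 9.66·1008 = 51629.64.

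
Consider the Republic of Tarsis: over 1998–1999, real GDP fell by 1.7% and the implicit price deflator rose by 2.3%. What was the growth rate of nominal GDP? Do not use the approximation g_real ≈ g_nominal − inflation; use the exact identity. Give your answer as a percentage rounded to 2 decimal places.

0.56%

(1 + g_nom) = (1 + g_real)(1 + π) = 0.9830 × 1.0230 = 1.00561.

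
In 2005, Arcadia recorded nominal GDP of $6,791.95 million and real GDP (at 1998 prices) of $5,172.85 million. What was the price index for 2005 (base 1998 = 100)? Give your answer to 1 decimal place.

131.3

price index = (Nominal / Real) × 100 = 6791.95 / 5172.85 × 100 = 131.30.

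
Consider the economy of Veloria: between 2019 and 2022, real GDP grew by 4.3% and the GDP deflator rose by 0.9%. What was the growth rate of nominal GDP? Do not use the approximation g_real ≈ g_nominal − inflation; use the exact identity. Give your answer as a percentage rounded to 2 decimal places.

5.24%

(1 + g_nom) = (1 + g_real)(1 + π) = 1.0430 × 1.0090 = 1.05239.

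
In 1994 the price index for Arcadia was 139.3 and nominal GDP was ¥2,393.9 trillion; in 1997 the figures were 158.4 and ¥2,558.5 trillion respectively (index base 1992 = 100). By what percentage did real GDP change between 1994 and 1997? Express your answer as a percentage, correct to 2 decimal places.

Real GDP 1994 = 2393.9 / 1.393 = 1718.52.
Real GDP 1997 = 2558.5 / 1.584 = 1615.21.
Real growth = 1615.21 / 1718.52 − 1 = -0.0601.

-6.01%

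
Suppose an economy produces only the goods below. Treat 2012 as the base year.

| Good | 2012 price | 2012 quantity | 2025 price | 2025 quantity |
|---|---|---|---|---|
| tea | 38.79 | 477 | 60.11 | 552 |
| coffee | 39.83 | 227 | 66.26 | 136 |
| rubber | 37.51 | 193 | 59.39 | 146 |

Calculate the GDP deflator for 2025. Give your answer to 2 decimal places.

157.44

Nominal GDP 2025 = 60.11·552 + 66.26·136 + 59.39·146 = 50863.02.
Real GDP 2025 (at 2012 prices) = 38.79·552 + 39.83·136 + 37.51·146 = 32305.42.
Deflator = Nominal/Real × 100 = 50863.02/32305.42 × 100 = 157.444.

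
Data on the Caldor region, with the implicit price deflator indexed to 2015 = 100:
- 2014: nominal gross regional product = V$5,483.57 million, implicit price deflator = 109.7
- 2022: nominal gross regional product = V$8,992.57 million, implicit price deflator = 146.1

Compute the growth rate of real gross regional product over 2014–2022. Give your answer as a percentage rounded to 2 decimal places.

Deflate each year: 2014 → 5483.57/1.097 = 4998.70; 2022 → 8992.57/1.461 = 6155.08.
So real gross regional product changed by 6155.08/4998.70 − 1 = 0.2313, i.e. 23.13%.

23.13%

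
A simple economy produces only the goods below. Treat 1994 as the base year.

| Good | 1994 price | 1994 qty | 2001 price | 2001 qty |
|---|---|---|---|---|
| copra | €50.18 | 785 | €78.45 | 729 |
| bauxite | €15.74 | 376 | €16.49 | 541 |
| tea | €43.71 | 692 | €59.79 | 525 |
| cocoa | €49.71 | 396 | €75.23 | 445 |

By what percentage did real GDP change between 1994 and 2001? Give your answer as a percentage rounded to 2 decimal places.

-5.33%

Real GDP 1994 = Nominal GDP 1994 = 50.18·785 + 15.74·376 + 43.71·692 + 49.71·396 = 95242.02.
Real GDP 2001 (at 1994 prices) = 50.18·729 + 15.74·541 + 43.71·525 + 49.71·445 = 90165.26.
Real growth = 90165.26/95242.02 − 1 = -0.0533.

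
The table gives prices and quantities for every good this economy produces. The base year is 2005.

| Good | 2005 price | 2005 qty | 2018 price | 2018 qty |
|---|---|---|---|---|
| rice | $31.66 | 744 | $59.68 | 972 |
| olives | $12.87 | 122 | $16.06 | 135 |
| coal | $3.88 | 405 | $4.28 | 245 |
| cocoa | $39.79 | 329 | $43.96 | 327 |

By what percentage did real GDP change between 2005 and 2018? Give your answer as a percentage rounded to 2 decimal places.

16.80%

Real GDP 2005 = Nominal GDP 2005 = 31.66·744 + 12.87·122 + 3.88·405 + 39.79·329 = 39787.49.
Real GDP 2018 (at 2005 prices) = 31.66·972 + 12.87·135 + 3.88·245 + 39.79·327 = 46472.90.
Real growth = 46472.90/39787.49 − 1 = 0.1680.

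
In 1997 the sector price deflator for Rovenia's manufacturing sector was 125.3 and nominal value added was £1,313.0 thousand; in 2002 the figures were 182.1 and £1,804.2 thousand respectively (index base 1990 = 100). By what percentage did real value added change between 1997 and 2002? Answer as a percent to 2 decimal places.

Real value added 1997 = 1313.0 / 1.253 = 1047.89.
Real value added 2002 = 1804.2 / 1.821 = 990.77.
Real growth = 990.77 / 1047.89 − 1 = -0.0545.

-5.45%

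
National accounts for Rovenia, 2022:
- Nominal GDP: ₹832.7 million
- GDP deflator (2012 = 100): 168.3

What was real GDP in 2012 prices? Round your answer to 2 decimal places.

Real GDP = Nominal / (GDP deflator/100) = 832.7 / 1.683 = 494.77.

₹494.77 million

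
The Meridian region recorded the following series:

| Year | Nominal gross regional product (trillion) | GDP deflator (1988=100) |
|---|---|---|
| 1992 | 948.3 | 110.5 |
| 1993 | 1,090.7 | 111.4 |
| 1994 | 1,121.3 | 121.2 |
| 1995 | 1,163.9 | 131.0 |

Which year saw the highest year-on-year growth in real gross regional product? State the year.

1993

1993: real = 1090.7/1.114 = 979.08; growth vs 1992 (858.19) = 14.09%.
1994: real = 1121.3/1.212 = 925.17; growth vs 1993 (979.08) = -5.51%.
1995: real = 1163.9/1.310 = 888.47; growth vs 1994 (925.17) = -3.97%.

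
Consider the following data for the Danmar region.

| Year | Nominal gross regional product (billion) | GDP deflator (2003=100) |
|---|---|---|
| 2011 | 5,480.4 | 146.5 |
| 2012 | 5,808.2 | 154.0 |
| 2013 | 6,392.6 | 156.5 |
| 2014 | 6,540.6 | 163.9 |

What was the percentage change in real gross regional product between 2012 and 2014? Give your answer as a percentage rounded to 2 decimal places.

5.81%

Real gross regional product 2012 = 5808.2/1.540 = 3771.56.
Real gross regional product 2014 = 6540.6/1.639 = 3990.60.
Change = 3990.60/3771.56 − 1 = 0.0581.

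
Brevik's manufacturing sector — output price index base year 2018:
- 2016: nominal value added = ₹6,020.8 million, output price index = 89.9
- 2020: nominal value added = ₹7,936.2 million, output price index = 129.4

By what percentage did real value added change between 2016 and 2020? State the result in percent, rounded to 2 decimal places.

Deflate each year: 2016 → 6020.8/0.899 = 6697.22; 2020 → 7936.2/1.294 = 6133.08.
So real value added changed by 6133.08/6697.22 − 1 = -0.0842, i.e. -8.42%.

-8.42%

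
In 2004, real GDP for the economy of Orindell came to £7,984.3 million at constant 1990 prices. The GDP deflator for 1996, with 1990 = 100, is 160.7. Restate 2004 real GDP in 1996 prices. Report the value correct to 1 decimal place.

£12,830.8 million

Real GDP in 1996 prices = Real GDP in 1990 prices × (P_1996/P_1990) = 7984.3 × 1.607 = 12830.77.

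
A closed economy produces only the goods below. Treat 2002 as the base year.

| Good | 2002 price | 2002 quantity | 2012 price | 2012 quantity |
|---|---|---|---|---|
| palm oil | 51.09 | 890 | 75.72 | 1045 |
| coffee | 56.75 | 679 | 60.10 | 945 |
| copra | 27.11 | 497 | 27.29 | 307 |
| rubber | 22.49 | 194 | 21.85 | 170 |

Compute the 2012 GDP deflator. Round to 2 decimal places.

124.21

Nominal GDP 2012 = 75.72·1045 + 60.10·945 + 27.29·307 + 21.85·170 = 148014.43.
Real GDP 2012 (at 2002 prices) = 51.09·1045 + 56.75·945 + 27.11·307 + 22.49·170 = 119163.87.
Deflator = Nominal/Real × 100 = 148014.43/119163.87 × 100 = 124.211.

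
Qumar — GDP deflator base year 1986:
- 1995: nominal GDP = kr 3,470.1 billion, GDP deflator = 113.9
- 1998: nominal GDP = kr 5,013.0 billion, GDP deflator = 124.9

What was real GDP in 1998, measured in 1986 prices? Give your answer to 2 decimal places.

Real GDP = Nominal / (GDP deflator/100) = 5013.0 / 1.249 = 4013.61.

kr 4,013.61 billion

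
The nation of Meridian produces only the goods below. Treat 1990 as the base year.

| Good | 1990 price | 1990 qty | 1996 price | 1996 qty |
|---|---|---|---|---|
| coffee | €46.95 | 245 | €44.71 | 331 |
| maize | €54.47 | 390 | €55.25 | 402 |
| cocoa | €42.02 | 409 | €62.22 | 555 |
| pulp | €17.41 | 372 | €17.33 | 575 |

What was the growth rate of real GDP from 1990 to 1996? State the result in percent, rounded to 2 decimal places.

25.46%

Real GDP 1990 = Nominal GDP 1990 = 46.95·245 + 54.47·390 + 42.02·409 + 17.41·372 = 56408.75.
Real GDP 1996 (at 1990 prices) = 46.95·331 + 54.47·402 + 42.02·555 + 17.41·575 = 70769.24.
Real growth = 70769.24/56408.75 − 1 = 0.2546.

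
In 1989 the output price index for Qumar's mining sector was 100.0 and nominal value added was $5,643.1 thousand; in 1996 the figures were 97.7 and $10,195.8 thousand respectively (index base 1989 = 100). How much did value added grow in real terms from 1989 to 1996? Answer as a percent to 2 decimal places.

Deflate each year: 1989 → 5643.1/1.000 = 5643.10; 1996 → 10195.8/0.977 = 10435.82.
So real value added changed by 10435.82/5643.10 − 1 = 0.8493, i.e. 84.93%.

84.93%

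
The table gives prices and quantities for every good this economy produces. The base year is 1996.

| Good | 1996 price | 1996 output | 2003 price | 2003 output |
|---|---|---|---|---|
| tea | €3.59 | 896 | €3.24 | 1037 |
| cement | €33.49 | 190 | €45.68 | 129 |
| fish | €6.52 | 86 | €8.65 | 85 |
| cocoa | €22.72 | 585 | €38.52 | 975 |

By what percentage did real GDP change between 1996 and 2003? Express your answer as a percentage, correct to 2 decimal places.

Real GDP 1996 = Nominal GDP 1996 = 3.59·896 + 33.49·190 + 6.52·86 + 22.72·585 = 23431.66.
Real GDP 2003 (at 1996 prices) = 3.59·1037 + 33.49·129 + 6.52·85 + 22.72·975 = 30749.24.
Real growth = 30749.24/23431.66 − 1 = 0.3123.

31.23%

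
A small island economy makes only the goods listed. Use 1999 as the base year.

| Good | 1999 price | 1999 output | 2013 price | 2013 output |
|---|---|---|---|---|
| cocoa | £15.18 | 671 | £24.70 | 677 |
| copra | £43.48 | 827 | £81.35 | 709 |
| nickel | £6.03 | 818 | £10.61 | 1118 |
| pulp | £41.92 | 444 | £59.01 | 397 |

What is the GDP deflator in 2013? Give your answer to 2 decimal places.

170.09

Nominal GDP 2013 = 24.70·677 + 81.35·709 + 10.61·1118 + 59.01·397 = 109688.00.
Real GDP 2013 (at 1999 prices) = 15.18·677 + 43.48·709 + 6.03·1118 + 41.92·397 = 64487.96.
Deflator = Nominal/Real × 100 = 109688.00/64487.96 × 100 = 170.091.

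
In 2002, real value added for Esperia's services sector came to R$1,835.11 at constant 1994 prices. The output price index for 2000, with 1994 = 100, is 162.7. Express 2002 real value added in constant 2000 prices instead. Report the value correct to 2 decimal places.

R$2,985.72

Real value added in 2000 prices = Real value added in 1994 prices × (P_2000/P_1994) = 1835.11 × 1.627 = 2985.72.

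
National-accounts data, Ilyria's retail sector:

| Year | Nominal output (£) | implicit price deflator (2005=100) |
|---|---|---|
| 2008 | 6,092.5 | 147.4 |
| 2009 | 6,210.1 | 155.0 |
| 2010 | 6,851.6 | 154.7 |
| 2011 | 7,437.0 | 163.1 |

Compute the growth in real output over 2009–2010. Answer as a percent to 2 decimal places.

10.54%

Real output 2009 = 6210.1/1.550 = 4006.52.
Real output 2010 = 6851.6/1.547 = 4428.96.
Change = 4428.96/4006.52 − 1 = 0.1054.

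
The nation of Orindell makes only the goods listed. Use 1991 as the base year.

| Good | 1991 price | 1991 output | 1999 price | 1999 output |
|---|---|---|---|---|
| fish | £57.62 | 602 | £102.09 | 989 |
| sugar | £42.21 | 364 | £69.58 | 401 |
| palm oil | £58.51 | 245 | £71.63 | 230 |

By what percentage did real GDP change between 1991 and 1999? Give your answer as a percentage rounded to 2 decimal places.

35.70%

Real GDP 1991 = Nominal GDP 1991 = 57.62·602 + 42.21·364 + 58.51·245 = 64386.63.
Real GDP 1999 (at 1991 prices) = 57.62·989 + 42.21·401 + 58.51·230 = 87369.69.
Real growth = 87369.69/64386.63 − 1 = 0.3570.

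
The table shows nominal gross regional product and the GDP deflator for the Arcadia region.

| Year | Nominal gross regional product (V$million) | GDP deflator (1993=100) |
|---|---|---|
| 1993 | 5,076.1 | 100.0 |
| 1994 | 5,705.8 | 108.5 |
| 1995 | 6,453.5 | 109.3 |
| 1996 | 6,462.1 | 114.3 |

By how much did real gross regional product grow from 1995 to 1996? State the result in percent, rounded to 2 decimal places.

-4.25%

Real gross regional product 1995 = 6453.5/1.093 = 5904.39.
Real gross regional product 1996 = 6462.1/1.143 = 5653.63.
Change = 5653.63/5904.39 − 1 = -0.0425.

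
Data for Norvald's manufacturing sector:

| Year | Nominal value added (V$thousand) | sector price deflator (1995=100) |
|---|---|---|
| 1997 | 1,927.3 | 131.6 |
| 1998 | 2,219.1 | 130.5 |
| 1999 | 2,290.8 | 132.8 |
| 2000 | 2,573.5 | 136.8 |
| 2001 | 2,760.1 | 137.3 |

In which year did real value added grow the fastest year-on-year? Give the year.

1998: real = 2219.1/1.305 = 1700.46; growth vs 1997 (1464.51) = 16.11%.
1999: real = 2290.8/1.328 = 1725.00; growth vs 1998 (1700.46) = 1.44%.
2000: real = 2573.5/1.368 = 1881.21; growth vs 1999 (1725.00) = 9.06%.
2001: real = 2760.1/1.373 = 2010.27; growth vs 2000 (1881.21) = 6.86%.

1998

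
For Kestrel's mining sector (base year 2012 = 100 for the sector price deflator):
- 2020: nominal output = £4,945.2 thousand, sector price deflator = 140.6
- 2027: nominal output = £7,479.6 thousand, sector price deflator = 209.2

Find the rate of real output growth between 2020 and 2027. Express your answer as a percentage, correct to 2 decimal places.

1.65%

Real output 2020 = 4945.2 / 1.406 = 3517.21.
Real output 2027 = 7479.6 / 2.092 = 3575.33.
Real growth = 3575.33 / 3517.21 − 1 = 0.0165.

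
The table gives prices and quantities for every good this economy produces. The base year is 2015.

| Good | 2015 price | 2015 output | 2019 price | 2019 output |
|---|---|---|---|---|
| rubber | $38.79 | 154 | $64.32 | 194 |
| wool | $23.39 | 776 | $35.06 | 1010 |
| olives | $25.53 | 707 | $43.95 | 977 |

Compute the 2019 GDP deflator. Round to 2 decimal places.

161.93

Nominal GDP 2019 = 64.32·194 + 35.06·1010 + 43.95·977 = 90827.83.
Real GDP 2019 (at 2015 prices) = 38.79·194 + 23.39·1010 + 25.53·977 = 56091.97.
Deflator = Nominal/Real × 100 = 90827.83/56091.97 × 100 = 161.927.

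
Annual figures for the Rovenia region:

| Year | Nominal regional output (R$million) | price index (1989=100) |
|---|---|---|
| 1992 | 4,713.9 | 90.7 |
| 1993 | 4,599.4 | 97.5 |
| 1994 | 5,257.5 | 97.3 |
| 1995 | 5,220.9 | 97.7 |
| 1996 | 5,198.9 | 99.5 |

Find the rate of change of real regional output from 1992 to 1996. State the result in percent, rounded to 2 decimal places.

Real regional output 1992 = 4713.9/0.907 = 5197.24.
Real regional output 1996 = 5198.9/0.995 = 5225.03.
Change = 5225.03/5197.24 − 1 = 0.0053.

0.53%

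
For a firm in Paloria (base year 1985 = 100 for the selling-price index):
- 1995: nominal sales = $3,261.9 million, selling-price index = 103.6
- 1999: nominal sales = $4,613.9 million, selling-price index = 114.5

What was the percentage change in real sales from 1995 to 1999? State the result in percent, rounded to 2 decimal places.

Deflate each year: 1995 → 3261.9/1.036 = 3148.55; 1999 → 4613.9/1.145 = 4029.61.
So real sales changed by 4029.61/3148.55 − 1 = 0.2798, i.e. 27.98%.

27.98%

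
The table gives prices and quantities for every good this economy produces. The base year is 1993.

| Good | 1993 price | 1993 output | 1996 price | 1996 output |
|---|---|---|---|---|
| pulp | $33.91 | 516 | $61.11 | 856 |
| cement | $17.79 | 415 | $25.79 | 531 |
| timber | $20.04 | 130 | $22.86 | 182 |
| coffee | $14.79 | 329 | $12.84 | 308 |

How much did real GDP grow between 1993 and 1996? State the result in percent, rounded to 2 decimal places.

44.28%

Real GDP 1993 = Nominal GDP 1993 = 33.91·516 + 17.79·415 + 20.04·130 + 14.79·329 = 32351.52.
Real GDP 1996 (at 1993 prices) = 33.91·856 + 17.79·531 + 20.04·182 + 14.79·308 = 46676.05.
Real growth = 46676.05/32351.52 − 1 = 0.4428.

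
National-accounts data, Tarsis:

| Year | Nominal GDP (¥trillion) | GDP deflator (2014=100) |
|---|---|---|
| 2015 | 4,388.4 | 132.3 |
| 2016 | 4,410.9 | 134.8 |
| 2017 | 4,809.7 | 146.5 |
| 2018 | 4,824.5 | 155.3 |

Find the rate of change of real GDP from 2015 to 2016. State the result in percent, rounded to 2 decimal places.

Real GDP 2015 = 4388.4/1.323 = 3317.01.
Real GDP 2016 = 4410.9/1.348 = 3272.18.
Change = 3272.18/3317.01 − 1 = -0.0135.

-1.35%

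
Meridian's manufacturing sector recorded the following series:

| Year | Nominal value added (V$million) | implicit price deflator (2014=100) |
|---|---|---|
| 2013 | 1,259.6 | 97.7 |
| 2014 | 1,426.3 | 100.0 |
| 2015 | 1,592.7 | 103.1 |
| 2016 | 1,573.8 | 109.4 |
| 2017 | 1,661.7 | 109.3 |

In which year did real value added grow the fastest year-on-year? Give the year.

2014

2014: real = 1426.3/1.000 = 1426.30; growth vs 2013 (1289.25) = 10.63%.
2015: real = 1592.7/1.031 = 1544.81; growth vs 2014 (1426.30) = 8.31%.
2016: real = 1573.8/1.094 = 1438.57; growth vs 2015 (1544.81) = -6.88%.
2017: real = 1661.7/1.093 = 1520.31; growth vs 2016 (1438.57) = 5.68%.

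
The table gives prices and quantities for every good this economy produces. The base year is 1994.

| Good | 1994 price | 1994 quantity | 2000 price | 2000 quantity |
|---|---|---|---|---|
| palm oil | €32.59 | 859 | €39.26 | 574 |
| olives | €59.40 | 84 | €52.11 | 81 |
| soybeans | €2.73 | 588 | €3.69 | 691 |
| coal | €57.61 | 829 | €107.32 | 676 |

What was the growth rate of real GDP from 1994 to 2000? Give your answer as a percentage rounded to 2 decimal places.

-21.86%

Real GDP 1994 = Nominal GDP 1994 = 32.59·859 + 59.40·84 + 2.73·588 + 57.61·829 = 82348.34.
Real GDP 2000 (at 1994 prices) = 32.59·574 + 59.40·81 + 2.73·691 + 57.61·676 = 64348.85.
Real growth = 64348.85/82348.34 − 1 = -0.2186.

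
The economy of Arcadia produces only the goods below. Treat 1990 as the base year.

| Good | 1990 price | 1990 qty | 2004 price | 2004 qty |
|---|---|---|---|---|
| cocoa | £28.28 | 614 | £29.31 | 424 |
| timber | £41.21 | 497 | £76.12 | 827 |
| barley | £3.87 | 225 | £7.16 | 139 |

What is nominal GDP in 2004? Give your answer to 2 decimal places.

£76373.92

Nominal GDP 2004 = Σ (p_2004 × q_2004) = 29.31·424 + 76.12·827 + 7.16·139 = 76373.92.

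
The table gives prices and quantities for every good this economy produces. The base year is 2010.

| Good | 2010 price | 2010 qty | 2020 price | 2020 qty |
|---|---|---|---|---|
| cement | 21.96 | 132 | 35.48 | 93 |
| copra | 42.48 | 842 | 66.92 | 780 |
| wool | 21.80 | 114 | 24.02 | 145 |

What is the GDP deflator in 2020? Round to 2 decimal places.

153.84

Nominal GDP 2020 = 35.48·93 + 66.92·780 + 24.02·145 = 58980.14.
Real GDP 2020 (at 2010 prices) = 21.96·93 + 42.48·780 + 21.80·145 = 38337.68.
Deflator = Nominal/Real × 100 = 58980.14/38337.68 × 100 = 153.844.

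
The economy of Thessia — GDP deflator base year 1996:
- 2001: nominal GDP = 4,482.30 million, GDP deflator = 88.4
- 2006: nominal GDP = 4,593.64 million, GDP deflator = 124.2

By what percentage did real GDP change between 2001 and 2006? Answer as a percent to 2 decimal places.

Deflate each year: 2001 → 4482.30/0.884 = 5070.48; 2006 → 4593.64/1.242 = 3698.58.
So real GDP changed by 3698.58/5070.48 − 1 = -0.2706, i.e. -27.06%.

-27.06%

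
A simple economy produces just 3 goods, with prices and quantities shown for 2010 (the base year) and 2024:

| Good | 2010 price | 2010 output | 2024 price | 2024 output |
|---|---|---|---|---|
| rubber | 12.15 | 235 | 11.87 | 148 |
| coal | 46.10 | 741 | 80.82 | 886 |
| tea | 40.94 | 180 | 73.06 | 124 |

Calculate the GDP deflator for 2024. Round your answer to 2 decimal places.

Nominal GDP 2024 = 11.87·148 + 80.82·886 + 73.06·124 = 82422.72.
Real GDP 2024 (at 2010 prices) = 12.15·148 + 46.10·886 + 40.94·124 = 47719.36.
Deflator = Nominal/Real × 100 = 82422.72/47719.36 × 100 = 172.724.

172.72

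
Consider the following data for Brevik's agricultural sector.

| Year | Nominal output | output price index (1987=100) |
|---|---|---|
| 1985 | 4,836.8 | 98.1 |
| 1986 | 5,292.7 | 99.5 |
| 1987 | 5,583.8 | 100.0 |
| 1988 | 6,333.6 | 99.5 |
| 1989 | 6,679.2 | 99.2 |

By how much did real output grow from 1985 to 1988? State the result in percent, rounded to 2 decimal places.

Real output 1985 = 4836.8/0.981 = 4930.48.
Real output 1988 = 6333.6/0.995 = 6365.43.
Change = 6365.43/4930.48 − 1 = 0.2910.

29.10%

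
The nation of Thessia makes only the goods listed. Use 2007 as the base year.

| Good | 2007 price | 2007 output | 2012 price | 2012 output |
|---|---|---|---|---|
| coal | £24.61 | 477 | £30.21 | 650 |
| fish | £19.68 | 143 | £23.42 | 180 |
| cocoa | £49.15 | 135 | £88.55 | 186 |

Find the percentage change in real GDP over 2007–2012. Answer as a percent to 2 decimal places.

Real GDP 2007 = Nominal GDP 2007 = 24.61·477 + 19.68·143 + 49.15·135 = 21188.46.
Real GDP 2012 (at 2007 prices) = 24.61·650 + 19.68·180 + 49.15·186 = 28680.80.
Real growth = 28680.80/21188.46 − 1 = 0.3536.

35.36%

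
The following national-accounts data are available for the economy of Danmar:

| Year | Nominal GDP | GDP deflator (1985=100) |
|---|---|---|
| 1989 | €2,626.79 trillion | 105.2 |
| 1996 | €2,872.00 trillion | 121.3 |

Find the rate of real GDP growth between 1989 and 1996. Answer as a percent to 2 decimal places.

Deflate each year: 1989 → 2626.79/1.052 = 2496.95; 1996 → 2872.00/1.213 = 2367.68.
So real GDP changed by 2367.68/2496.95 − 1 = -0.0518, i.e. -5.18%.

-5.18%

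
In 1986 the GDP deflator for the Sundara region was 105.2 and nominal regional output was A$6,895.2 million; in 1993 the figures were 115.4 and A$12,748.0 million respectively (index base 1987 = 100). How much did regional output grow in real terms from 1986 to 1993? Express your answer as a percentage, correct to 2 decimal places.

Deflate each year: 1986 → 6895.2/1.052 = 6554.37; 1993 → 12748.0/1.154 = 11046.79.
So real regional output changed by 11046.79/6554.37 − 1 = 0.6854, i.e. 68.54%.

68.54%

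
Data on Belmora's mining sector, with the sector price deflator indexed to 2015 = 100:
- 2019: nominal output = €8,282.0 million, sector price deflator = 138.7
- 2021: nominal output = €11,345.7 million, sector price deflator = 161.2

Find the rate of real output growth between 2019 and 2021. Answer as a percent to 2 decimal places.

Deflate each year: 2019 → 8282.0/1.387 = 5971.16; 2021 → 11345.7/1.612 = 7038.28.
So real output changed by 7038.28/5971.16 − 1 = 0.1787, i.e. 17.87%.

17.87%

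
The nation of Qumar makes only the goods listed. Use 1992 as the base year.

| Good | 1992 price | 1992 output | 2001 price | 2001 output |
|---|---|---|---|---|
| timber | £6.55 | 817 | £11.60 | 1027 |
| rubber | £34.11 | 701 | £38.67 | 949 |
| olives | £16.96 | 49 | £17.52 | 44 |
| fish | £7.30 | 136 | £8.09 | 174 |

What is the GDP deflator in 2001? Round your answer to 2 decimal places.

123.53

Nominal GDP 2001 = 11.60·1027 + 38.67·949 + 17.52·44 + 8.09·174 = 50789.57.
Real GDP 2001 (at 1992 prices) = 6.55·1027 + 34.11·949 + 16.96·44 + 7.30·174 = 41113.68.
Deflator = Nominal/Real × 100 = 50789.57/41113.68 × 100 = 123.534.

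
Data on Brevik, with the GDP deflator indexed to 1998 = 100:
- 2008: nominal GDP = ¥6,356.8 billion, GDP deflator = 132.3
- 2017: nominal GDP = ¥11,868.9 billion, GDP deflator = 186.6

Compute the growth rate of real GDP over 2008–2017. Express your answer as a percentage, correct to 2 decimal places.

Real GDP 2008 = 6356.8 / 1.323 = 4804.84.
Real GDP 2017 = 11868.9 / 1.866 = 6360.61.
Real growth = 6360.61 / 4804.84 − 1 = 0.3238.

32.38%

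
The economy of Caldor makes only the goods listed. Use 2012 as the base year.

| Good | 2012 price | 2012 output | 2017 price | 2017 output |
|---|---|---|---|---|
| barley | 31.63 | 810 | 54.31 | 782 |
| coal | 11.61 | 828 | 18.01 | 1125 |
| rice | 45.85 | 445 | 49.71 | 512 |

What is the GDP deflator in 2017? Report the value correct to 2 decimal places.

Nominal GDP 2017 = 54.31·782 + 18.01·1125 + 49.71·512 = 88183.19.
Real GDP 2017 (at 2012 prices) = 31.63·782 + 11.61·1125 + 45.85·512 = 61271.11.
Deflator = Nominal/Real × 100 = 88183.19/61271.11 × 100 = 143.923.

143.92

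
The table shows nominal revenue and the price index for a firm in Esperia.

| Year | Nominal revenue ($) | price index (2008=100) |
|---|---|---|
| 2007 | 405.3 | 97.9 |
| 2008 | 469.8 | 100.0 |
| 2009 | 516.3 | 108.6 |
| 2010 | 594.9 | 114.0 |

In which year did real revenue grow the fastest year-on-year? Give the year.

2008

2008: real = 469.8/1.000 = 469.80; growth vs 2007 (413.99) = 13.48%.
2009: real = 516.3/1.086 = 475.41; growth vs 2008 (469.80) = 1.19%.
2010: real = 594.9/1.140 = 521.84; growth vs 2009 (475.41) = 9.77%.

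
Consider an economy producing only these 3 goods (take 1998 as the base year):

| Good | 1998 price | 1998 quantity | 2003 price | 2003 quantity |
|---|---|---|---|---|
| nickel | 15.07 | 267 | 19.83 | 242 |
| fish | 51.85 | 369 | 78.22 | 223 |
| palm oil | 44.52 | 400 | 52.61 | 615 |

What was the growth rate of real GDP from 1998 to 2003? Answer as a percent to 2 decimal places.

3.97%

Real GDP 1998 = Nominal GDP 1998 = 15.07·267 + 51.85·369 + 44.52·400 = 40964.34.
Real GDP 2003 (at 1998 prices) = 15.07·242 + 51.85·223 + 44.52·615 = 42589.29.
Real growth = 42589.29/40964.34 − 1 = 0.0397.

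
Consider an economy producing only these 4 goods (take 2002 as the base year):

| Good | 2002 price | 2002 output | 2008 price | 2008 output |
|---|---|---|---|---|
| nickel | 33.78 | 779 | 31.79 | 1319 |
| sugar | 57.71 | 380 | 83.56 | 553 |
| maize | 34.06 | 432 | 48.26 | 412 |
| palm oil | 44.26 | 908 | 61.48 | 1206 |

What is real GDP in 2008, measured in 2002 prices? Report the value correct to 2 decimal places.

143879.73

Real GDP 2008 = Σ (p_2002 × q_2008) = 33.78·1319 + 57.71·553 + 34.06·412 + 44.26·1206 = 143879.73.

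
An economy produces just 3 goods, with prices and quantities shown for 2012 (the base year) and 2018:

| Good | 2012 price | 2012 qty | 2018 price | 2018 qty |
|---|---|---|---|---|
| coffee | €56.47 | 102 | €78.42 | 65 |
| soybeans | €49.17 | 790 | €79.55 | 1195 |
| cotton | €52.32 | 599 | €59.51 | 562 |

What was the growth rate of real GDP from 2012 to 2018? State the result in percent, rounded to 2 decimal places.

20.92%

Real GDP 2012 = Nominal GDP 2012 = 56.47·102 + 49.17·790 + 52.32·599 = 75943.92.
Real GDP 2018 (at 2012 prices) = 56.47·65 + 49.17·1195 + 52.32·562 = 91832.54.
Real growth = 91832.54/75943.92 − 1 = 0.2092.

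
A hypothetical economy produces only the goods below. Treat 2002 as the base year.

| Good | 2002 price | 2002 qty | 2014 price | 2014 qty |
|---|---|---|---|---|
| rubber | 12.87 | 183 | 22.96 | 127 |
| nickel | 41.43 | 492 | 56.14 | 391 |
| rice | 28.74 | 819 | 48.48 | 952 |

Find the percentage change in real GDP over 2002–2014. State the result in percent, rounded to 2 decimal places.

-2.34%

Real GDP 2002 = Nominal GDP 2002 = 12.87·183 + 41.43·492 + 28.74·819 = 46276.83.
Real GDP 2014 (at 2002 prices) = 12.87·127 + 41.43·391 + 28.74·952 = 45194.10.
Real growth = 45194.10/46276.83 − 1 = -0.0234.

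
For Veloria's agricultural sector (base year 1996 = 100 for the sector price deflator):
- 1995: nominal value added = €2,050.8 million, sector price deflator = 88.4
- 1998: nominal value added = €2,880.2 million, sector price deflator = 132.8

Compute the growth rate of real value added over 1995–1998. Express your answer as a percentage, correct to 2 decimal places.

Real value added 1995 = 2050.8 / 0.884 = 2319.91.
Real value added 1998 = 2880.2 / 1.328 = 2168.83.
Real growth = 2168.83 / 2319.91 − 1 = -0.0651.

-6.51%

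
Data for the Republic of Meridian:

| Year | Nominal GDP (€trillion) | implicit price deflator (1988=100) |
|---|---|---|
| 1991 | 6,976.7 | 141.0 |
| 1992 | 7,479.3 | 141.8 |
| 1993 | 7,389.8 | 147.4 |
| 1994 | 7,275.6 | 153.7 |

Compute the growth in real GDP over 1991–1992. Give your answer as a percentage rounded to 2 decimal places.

Real GDP 1991 = 6976.7/1.410 = 4948.01.
Real GDP 1992 = 7479.3/1.418 = 5274.54.
Change = 5274.54/4948.01 − 1 = 0.0660.

6.60%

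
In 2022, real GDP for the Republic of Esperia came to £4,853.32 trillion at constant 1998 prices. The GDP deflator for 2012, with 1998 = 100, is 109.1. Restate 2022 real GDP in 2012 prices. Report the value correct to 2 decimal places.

£5,294.97 trillion

Real GDP in 2012 prices = Real GDP in 1998 prices × (P_2012/P_1998) = 4853.32 × 1.091 = 5294.97.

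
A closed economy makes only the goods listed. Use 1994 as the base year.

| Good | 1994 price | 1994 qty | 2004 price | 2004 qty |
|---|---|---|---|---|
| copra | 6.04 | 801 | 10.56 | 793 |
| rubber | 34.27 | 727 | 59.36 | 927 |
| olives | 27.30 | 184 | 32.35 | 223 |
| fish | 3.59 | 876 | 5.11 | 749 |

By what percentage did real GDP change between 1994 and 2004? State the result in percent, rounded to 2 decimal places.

19.55%

Real GDP 1994 = Nominal GDP 1994 = 6.04·801 + 34.27·727 + 27.30·184 + 3.59·876 = 37920.37.
Real GDP 2004 (at 1994 prices) = 6.04·793 + 34.27·927 + 27.30·223 + 3.59·749 = 45334.82.
Real growth = 45334.82/37920.37 − 1 = 0.1955.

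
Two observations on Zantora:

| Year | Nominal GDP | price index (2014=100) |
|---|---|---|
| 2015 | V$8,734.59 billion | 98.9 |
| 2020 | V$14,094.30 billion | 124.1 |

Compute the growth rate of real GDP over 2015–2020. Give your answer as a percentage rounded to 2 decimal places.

28.60%

Real GDP 2015 = 8734.59 / 0.989 = 8831.74.
Real GDP 2020 = 14094.30 / 1.241 = 11357.21.
Real growth = 11357.21 / 8831.74 − 1 = 0.2860.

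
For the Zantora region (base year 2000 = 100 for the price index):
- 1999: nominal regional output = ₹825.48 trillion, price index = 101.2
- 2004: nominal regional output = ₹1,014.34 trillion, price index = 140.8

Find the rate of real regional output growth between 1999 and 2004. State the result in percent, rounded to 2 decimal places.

-11.68%

Deflate each year: 1999 → 825.48/1.012 = 815.69; 2004 → 1014.34/1.408 = 720.41.
So real regional output changed by 720.41/815.69 − 1 = -0.1168, i.e. -11.68%.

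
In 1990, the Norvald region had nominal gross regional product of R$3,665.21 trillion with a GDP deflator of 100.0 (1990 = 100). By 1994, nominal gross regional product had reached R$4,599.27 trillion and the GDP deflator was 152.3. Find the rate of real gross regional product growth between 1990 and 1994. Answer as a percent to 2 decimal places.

-17.61%

Deflate each year: 1990 → 3665.21/1.000 = 3665.21; 1994 → 4599.27/1.523 = 3019.88.
So real gross regional product changed by 3019.88/3665.21 − 1 = -0.1761, i.e. -17.61%.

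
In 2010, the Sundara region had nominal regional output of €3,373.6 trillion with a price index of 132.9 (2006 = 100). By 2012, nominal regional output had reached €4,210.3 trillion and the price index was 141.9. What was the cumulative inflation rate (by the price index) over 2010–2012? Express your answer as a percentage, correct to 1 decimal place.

6.8%

Price-level change = 141.9 / 132.9 − 1 = 0.0677.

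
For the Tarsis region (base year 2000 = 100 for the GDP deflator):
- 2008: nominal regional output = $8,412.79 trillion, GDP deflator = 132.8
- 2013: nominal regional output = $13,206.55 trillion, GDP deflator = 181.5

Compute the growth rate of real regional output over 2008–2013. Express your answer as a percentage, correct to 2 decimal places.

14.86%

Real regional output 2008 = 8412.79 / 1.328 = 6334.93.
Real regional output 2013 = 13206.55 / 1.815 = 7276.34.
Real growth = 7276.34 / 6334.93 − 1 = 0.1486.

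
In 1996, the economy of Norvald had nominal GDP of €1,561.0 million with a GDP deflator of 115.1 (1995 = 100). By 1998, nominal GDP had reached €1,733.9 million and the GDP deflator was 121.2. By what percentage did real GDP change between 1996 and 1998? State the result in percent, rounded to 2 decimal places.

Real GDP 1996 = 1561.0 / 1.151 = 1356.21.
Real GDP 1998 = 1733.9 / 1.212 = 1430.61.
Real growth = 1430.61 / 1356.21 − 1 = 0.0549.

5.49%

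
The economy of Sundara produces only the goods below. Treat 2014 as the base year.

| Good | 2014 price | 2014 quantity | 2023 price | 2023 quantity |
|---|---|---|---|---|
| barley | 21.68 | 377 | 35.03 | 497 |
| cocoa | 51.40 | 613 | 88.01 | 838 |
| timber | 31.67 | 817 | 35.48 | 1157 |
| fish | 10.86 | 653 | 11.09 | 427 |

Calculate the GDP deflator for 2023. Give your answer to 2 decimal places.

Nominal GDP 2023 = 35.03·497 + 88.01·838 + 35.48·1157 + 11.09·427 = 136948.08.
Real GDP 2023 (at 2014 prices) = 21.68·497 + 51.40·838 + 31.67·1157 + 10.86·427 = 95127.57.
Deflator = Nominal/Real × 100 = 136948.08/95127.57 × 100 = 143.963.

143.96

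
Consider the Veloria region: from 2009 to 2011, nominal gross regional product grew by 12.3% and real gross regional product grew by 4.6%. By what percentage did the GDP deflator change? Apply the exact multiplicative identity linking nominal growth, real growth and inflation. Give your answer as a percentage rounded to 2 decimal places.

7.36%

(1 + g_nom) = (1 + g_real)(1 + π), so π = 1.1230 / 1.0460 − 1 = 0.07361.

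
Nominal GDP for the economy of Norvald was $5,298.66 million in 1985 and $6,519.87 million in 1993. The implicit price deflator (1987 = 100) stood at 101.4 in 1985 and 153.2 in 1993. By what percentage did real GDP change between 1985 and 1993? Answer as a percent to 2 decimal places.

Deflate each year: 1985 → 5298.66/1.014 = 5225.50; 1993 → 6519.87/1.532 = 4255.79.
So real GDP changed by 4255.79/5225.50 − 1 = -0.1856, i.e. -18.56%.

-18.56%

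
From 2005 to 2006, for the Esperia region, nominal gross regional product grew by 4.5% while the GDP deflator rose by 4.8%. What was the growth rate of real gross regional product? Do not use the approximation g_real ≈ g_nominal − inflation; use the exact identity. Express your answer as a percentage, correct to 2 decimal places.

-0.29%

(1 + g_nom) = (1 + g_real)(1 + π), so g_real = 1.0450 / 1.0480 − 1 = -0.00286.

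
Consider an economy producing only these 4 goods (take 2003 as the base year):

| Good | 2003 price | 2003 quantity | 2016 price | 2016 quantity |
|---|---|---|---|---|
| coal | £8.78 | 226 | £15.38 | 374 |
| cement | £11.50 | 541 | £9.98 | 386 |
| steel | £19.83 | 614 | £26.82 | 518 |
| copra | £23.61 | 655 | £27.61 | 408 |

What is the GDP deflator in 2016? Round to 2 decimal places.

Nominal GDP 2016 = 15.38·374 + 9.98·386 + 26.82·518 + 27.61·408 = 34762.04.
Real GDP 2016 (at 2003 prices) = 8.78·374 + 11.50·386 + 19.83·518 + 23.61·408 = 27627.54.
Deflator = Nominal/Real × 100 = 34762.04/27627.54 × 100 = 125.824.

125.82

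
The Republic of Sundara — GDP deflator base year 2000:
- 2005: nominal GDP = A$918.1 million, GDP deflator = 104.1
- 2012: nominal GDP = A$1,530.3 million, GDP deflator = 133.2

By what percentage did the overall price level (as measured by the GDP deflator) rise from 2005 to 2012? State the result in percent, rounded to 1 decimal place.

Price-level change = 133.2 / 104.1 − 1 = 0.2795.

28.0%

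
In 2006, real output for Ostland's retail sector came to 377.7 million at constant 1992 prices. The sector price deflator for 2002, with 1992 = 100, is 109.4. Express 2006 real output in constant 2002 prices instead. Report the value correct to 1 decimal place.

413.2 million

Real output in 2002 prices = Real output in 1992 prices × (P_2002/P_1992) = 377.7 × 1.094 = 413.20.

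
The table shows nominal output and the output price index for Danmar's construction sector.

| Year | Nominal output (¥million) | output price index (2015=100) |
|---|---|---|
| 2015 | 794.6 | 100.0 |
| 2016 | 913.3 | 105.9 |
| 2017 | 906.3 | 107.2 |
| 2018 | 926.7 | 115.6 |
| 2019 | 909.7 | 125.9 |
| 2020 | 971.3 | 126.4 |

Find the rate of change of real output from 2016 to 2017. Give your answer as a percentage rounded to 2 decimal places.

Real output 2016 = 913.3/1.059 = 862.42.
Real output 2017 = 906.3/1.072 = 845.43.
Change = 845.43/862.42 − 1 = -0.0197.

-1.97%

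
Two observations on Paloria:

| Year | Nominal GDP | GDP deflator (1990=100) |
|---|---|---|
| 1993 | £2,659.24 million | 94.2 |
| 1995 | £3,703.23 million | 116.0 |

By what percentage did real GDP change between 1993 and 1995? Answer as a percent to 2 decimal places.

Real GDP 1993 = 2659.24 / 0.942 = 2822.97.
Real GDP 1995 = 3703.23 / 1.160 = 3192.44.
Real growth = 3192.44 / 2822.97 − 1 = 0.1309.

13.09%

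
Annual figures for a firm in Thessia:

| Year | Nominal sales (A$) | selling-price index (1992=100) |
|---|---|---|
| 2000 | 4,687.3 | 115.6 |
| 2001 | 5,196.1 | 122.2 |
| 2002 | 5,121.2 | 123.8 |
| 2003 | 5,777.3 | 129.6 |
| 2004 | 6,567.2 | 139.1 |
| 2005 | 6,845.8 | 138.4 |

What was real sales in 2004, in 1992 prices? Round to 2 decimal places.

Real sales 2004 = 6567.2 / 1.391 = 4721.21.

A$4,721.21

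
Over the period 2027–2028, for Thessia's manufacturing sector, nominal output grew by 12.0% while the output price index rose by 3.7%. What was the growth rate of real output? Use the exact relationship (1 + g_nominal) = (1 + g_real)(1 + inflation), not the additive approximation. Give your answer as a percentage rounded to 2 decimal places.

8.00%

(1 + g_nom) = (1 + g_real)(1 + π), so g_real = 1.1200 / 1.0370 − 1 = 0.08004.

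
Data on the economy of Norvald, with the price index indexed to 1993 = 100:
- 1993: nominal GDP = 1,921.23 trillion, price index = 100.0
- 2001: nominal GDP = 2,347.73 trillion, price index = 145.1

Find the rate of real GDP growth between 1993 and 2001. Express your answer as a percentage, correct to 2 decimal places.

-15.78%

Real GDP 1993 = 1921.23 / 1.000 = 1921.23.
Real GDP 2001 = 2347.73 / 1.451 = 1618.01.
Real growth = 1618.01 / 1921.23 − 1 = -0.1578.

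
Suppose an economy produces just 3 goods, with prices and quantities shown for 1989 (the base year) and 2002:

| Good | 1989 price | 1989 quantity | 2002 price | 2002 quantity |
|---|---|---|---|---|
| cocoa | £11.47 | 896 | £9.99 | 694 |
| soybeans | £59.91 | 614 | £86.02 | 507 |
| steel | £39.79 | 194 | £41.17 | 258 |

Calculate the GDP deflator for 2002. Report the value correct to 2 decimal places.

Nominal GDP 2002 = 9.99·694 + 86.02·507 + 41.17·258 = 61167.06.
Real GDP 2002 (at 1989 prices) = 11.47·694 + 59.91·507 + 39.79·258 = 48600.37.
Deflator = Nominal/Real × 100 = 61167.06/48600.37 × 100 = 125.857.

125.86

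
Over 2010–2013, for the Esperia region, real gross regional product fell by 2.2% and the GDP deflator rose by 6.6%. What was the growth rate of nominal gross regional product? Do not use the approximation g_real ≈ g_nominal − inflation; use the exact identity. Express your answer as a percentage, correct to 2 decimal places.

4.25%

(1 + g_nom) = (1 + g_real)(1 + π) = 0.9780 × 1.0660 = 1.04255.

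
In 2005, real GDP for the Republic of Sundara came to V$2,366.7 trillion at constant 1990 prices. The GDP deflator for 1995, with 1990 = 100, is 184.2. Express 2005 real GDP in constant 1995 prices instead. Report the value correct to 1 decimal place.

V$4,359.5 trillion

Real GDP in 1995 prices = Real GDP in 1990 prices × (P_1995/P_1990) = 2366.7 × 1.842 = 4359.46.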